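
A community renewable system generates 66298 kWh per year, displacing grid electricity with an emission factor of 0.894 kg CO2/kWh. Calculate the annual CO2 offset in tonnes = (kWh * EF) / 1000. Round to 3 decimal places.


CO2 offset in kg = generation * emission_factor
CO2 offset = 66298 * 0.894 = 59270.41 kg
Convert to tonnes:
  CO2 offset = 59270.41 / 1000 = 59.270 tonnes

59.270


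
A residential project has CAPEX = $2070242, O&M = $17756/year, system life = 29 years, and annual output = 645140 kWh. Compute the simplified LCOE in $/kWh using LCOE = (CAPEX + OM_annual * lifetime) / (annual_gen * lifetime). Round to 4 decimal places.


Total cost = CAPEX + OM * lifetime = 2070242 + 17756 * 29 = 2070242 + 514924 = 2585166
Total generation = annual * lifetime = 645140 * 29 = 18709060 kWh
LCOE = 2585166 / 18709060
LCOE = 0.1382 $/kWh

0.1382


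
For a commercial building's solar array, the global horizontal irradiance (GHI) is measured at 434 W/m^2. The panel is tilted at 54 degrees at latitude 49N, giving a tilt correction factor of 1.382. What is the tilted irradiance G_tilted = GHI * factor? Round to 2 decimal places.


Identify the given values:
  GHI = 434 W/m^2, tilt correction factor = 1.382
Apply the formula G_tilted = GHI * factor:
  G_tilted = 434 * 1.382
  G_tilted = 599.79 W/m^2

599.79


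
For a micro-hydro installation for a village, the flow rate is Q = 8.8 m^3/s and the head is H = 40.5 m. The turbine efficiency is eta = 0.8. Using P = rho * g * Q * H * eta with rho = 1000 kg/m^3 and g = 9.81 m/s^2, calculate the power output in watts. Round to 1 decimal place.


Apply the hydropower formula P = rho * g * Q * H * eta
rho * g = 1000 * 9.81 = 9810.0
P = 9810.0 * 8.8 * 40.5 * 0.8
P = 2797027.2 W

2797027.2


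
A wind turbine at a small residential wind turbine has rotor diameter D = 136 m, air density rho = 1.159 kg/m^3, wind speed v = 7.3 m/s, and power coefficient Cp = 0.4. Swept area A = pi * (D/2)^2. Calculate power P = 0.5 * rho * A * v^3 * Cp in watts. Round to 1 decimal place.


Step 1 -- Compute swept area:
  A = pi * (D/2)^2 = pi * (136/2)^2 = 14526.72 m^2
Step 2 -- Apply wind power equation:
  P = 0.5 * rho * A * v^3 * Cp
  v^3 = 7.3^3 = 389.017
  P = 0.5 * 1.159 * 14526.72 * 389.017 * 0.4
  P = 1309934.9 W

1309934.9


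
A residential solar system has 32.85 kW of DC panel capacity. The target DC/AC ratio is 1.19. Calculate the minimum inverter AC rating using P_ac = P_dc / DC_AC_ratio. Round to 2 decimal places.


The inverter AC capacity is determined by the DC/AC ratio.
Given: P_dc = 32.85 kW, DC/AC ratio = 1.19
P_ac = P_dc / ratio = 32.85 / 1.19
P_ac = 27.61 kW

27.61


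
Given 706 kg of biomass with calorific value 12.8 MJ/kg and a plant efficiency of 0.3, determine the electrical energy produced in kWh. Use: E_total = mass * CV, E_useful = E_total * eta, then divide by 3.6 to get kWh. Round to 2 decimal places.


Total energy = mass * CV = 706 * 12.8 = 9036.8 MJ
Useful energy = total * eta = 9036.8 * 0.3 = 2711.04 MJ
Convert to kWh: 2711.04 / 3.6
Useful energy = 753.07 kWh

753.07


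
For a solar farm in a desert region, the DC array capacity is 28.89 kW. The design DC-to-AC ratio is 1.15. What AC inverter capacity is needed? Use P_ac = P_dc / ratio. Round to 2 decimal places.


The inverter AC capacity is determined by the DC/AC ratio.
Given: P_dc = 28.89 kW, DC/AC ratio = 1.15
P_ac = P_dc / ratio = 28.89 / 1.15
P_ac = 25.12 kW

25.12


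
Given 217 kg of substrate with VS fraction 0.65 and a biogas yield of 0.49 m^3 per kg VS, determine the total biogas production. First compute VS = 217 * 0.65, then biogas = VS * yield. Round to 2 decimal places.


Compute volatile solids:
  VS = mass * VS_fraction = 217 * 0.65 = 141.05 kg
Calculate biogas volume:
  Biogas = VS * specific_yield = 141.05 * 0.49
  Biogas = 69.11 m^3

69.11


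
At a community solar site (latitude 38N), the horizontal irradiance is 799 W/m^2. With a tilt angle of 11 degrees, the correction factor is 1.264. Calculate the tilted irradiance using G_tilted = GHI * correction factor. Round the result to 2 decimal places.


Identify the given values:
  GHI = 799 W/m^2, tilt correction factor = 1.264
Apply the formula G_tilted = GHI * factor:
  G_tilted = 799 * 1.264
  G_tilted = 1009.94 W/m^2

1009.94


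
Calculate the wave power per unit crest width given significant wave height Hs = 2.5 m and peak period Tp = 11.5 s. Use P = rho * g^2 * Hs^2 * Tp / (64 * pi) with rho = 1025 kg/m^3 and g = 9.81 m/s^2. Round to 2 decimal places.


Apply wave power formula:
  g^2 = 9.81^2 = 96.2361
  Hs^2 = 2.5^2 = 6.25
  Numerator = rho * g^2 * Hs^2 * Tp = 1025 * 96.2361 * 6.25 * 11.5 = 7089893.93
  Denominator = 64 * pi = 201.0619
  P = 7089893.93 / 201.0619 = 35262.24 W/m

35262.24


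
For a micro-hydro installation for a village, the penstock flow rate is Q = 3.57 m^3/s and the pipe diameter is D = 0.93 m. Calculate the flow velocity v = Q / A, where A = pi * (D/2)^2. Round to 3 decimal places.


Compute pipe cross-sectional area:
  A = pi * (D/2)^2 = pi * (0.93/2)^2 = 0.6793 m^2
Calculate velocity:
  v = Q / A = 3.57 / 0.6793
  v = 5.255 m/s

5.255


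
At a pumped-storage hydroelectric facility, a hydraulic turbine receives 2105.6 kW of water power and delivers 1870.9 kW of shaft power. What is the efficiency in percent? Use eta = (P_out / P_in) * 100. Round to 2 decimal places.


Turbine efficiency = (output power / input power) * 100
eta = (1870.9 / 2105.6) * 100
eta = 88.85%

88.85


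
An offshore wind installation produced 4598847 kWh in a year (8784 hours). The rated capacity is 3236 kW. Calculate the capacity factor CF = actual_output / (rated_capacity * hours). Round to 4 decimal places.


Capacity factor = actual output / maximum possible output
Maximum possible = rated * hours = 3236 * 8784 = 28425024 kWh
CF = 4598847 / 28425024
CF = 0.1618

0.1618


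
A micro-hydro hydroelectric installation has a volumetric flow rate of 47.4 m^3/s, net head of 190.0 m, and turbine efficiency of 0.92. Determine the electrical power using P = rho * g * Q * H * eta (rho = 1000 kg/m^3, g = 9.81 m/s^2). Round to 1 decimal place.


Apply the hydropower formula P = rho * g * Q * H * eta
rho * g = 1000 * 9.81 = 9810.0
P = 9810.0 * 47.4 * 190.0 * 0.92
P = 81280951.2 W

81280951.2


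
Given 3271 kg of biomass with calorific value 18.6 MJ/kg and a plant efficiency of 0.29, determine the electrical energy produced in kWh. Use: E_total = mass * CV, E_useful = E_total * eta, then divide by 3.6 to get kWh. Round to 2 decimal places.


Total energy = mass * CV = 3271 * 18.6 = 60840.6 MJ
Useful energy = total * eta = 60840.6 * 0.29 = 17643.77 MJ
Convert to kWh: 17643.77 / 3.6
Useful energy = 4901.05 kWh

4901.05


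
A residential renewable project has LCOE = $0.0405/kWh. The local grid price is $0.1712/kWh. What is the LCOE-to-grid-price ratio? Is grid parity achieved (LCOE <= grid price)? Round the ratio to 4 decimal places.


Compare LCOE to grid price:
  LCOE = $0.0405/kWh, Grid price = $0.1712/kWh
  Ratio = LCOE / grid_price = 0.0405 / 0.1712 = 0.2366
  Grid parity achieved (ratio <= 1)? yes

0.2366


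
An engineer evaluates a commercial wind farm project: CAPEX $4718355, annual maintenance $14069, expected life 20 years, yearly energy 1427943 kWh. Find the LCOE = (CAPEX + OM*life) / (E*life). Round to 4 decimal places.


Total cost = CAPEX + OM * lifetime = 4718355 + 14069 * 20 = 4718355 + 281380 = 4999735
Total generation = annual * lifetime = 1427943 * 20 = 28558860 kWh
LCOE = 4999735 / 28558860
LCOE = 0.1751 $/kWh

0.1751


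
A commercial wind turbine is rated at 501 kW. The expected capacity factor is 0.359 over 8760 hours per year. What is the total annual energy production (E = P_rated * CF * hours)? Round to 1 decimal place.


Annual energy = rated_kW * capacity_factor * hours_per_year
Given: P_rated = 501 kW, CF = 0.359, hours = 8760
E = 501 * 0.359 * 8760
E = 1575564.8 kWh

1575564.8


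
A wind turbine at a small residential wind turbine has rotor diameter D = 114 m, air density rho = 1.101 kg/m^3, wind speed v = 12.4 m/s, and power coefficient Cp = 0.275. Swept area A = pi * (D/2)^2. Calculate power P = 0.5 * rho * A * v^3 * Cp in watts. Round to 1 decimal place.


Step 1 -- Compute swept area:
  A = pi * (D/2)^2 = pi * (114/2)^2 = 10207.03 m^2
Step 2 -- Apply wind power equation:
  P = 0.5 * rho * A * v^3 * Cp
  v^3 = 12.4^3 = 1906.624
  P = 0.5 * 1.101 * 10207.03 * 1906.624 * 0.275
  P = 2946148.7 W

2946148.7


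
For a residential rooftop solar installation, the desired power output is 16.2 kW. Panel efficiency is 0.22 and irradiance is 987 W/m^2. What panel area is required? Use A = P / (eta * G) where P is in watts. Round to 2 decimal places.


Convert target power to watts: P = 16.2 * 1000 = 16200.0 W
Compute denominator: eta * G = 0.22 * 987 = 217.14
Required area A = P / (eta * G) = 16200.0 / 217.14
A = 74.61 m^2

74.61


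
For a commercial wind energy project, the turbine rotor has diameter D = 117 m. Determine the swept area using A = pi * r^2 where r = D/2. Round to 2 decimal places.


Compute the rotor radius:
  r = D / 2 = 117 / 2 = 58.5 m
Calculate swept area:
  A = pi * r^2 = pi * 58.5^2
  A = 10751.32 m^2

10751.32


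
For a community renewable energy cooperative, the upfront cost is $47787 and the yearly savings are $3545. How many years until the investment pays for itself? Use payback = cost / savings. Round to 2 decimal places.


Simple payback period = initial cost / annual savings
Payback = 47787 / 3545
Payback = 13.48 years

13.48


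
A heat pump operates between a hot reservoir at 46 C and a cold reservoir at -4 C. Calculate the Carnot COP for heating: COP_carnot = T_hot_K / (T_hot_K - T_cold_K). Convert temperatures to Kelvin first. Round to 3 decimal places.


Convert to Kelvin:
  T_hot = 46 + 273.15 = 319.15 K
  T_cold = -4 + 273.15 = 269.15 K
Apply Carnot COP formula:
  COP = T_hot_K / (T_hot_K - T_cold_K) = 319.15 / 50.0
  COP = 6.383

6.383


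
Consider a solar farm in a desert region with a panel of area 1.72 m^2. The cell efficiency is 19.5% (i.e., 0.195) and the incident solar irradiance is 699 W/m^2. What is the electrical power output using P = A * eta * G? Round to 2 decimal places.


Use the solar power formula P = A * eta * G.
Given: A = 1.72 m^2, eta = 0.195, G = 699 W/m^2
P = 1.72 * 0.195 * 699
P = 234.44 W

234.44


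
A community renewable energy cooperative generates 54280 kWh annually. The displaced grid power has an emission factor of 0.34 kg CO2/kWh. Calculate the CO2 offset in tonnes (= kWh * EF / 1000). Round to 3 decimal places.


CO2 offset in kg = generation * emission_factor
CO2 offset = 54280 * 0.34 = 18455.2 kg
Convert to tonnes:
  CO2 offset = 18455.2 / 1000 = 18.455 tonnes

18.455


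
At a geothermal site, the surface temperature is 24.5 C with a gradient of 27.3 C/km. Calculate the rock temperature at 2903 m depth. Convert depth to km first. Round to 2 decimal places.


Convert depth to km: 2903 / 1000 = 2.903 km
Temperature increase = gradient * depth_km = 27.3 * 2.903 = 79.25 C
Temperature at depth = T_surface + delta_T = 24.5 + 79.25
T = 103.75 C

103.75


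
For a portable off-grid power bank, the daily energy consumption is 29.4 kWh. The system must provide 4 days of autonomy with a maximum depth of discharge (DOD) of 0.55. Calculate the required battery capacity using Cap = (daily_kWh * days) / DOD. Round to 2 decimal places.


Total energy needed = daily * days = 29.4 * 4 = 117.6 kWh
Account for depth of discharge:
  Cap = total_energy / DOD = 117.6 / 0.55
  Cap = 213.82 kWh

213.82


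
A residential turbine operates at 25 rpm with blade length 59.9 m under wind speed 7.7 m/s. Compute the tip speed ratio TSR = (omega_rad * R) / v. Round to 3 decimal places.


Convert rotational speed to rad/s:
  omega = 25 * 2 * pi / 60 = 2.618 rad/s
Compute tip speed:
  v_tip = omega * R = 2.618 * 59.9 = 156.818 m/s
Tip speed ratio:
  TSR = v_tip / v_wind = 156.818 / 7.7 = 20.366

20.366


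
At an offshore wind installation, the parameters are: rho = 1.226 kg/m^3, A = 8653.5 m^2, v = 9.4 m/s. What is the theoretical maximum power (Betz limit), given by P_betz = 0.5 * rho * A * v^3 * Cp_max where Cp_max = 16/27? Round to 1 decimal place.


The Betz coefficient Cp_max = 16/27 = 0.5926
v^3 = 9.4^3 = 830.584
P_betz = 0.5 * rho * A * v^3 * Cp_max
P_betz = 0.5 * 1.226 * 8653.5 * 830.584 * 0.5926
P_betz = 2610910.9 W

2610910.9


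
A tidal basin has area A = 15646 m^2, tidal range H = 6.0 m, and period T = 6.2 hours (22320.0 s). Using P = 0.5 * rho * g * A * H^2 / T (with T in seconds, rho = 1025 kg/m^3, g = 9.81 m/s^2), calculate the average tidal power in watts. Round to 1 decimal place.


Convert period to seconds: T = 6.2 * 3600 = 22320.0 s
H^2 = 6.0^2 = 36.0
P = 0.5 * rho * g * A * H^2 / T
P = 0.5 * 1025 * 9.81 * 15646 * 36.0 / 22320.0
P = 126874.5 W

126874.5


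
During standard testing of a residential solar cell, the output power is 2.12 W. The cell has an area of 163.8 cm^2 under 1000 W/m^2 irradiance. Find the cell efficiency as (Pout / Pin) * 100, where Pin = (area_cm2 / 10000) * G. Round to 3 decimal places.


First compute the input power:
  Pin = area_cm2 / 10000 * G = 163.8 / 10000 * 1000 = 16.38 W
Then compute efficiency:
  Efficiency = (Pout / Pin) * 100 = (2.12 / 16.38) * 100
  Efficiency = 12.943%

12.943


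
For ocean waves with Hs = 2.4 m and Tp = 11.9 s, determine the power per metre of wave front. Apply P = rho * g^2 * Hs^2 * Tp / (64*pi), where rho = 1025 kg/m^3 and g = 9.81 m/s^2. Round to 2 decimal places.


Apply wave power formula:
  g^2 = 9.81^2 = 96.2361
  Hs^2 = 2.4^2 = 5.76
  Numerator = rho * g^2 * Hs^2 * Tp = 1025 * 96.2361 * 5.76 * 11.9 = 6761317.42
  Denominator = 64 * pi = 201.0619
  P = 6761317.42 / 201.0619 = 33628.03 W/m

33628.03


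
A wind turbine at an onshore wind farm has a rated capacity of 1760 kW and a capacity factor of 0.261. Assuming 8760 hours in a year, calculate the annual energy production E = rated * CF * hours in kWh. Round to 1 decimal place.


Annual energy = rated_kW * capacity_factor * hours_per_year
Given: P_rated = 1760 kW, CF = 0.261, hours = 8760
E = 1760 * 0.261 * 8760
E = 4023993.6 kWh

4023993.6


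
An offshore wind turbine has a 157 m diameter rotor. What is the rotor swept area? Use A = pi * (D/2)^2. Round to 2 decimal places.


Compute the rotor radius:
  r = D / 2 = 157 / 2 = 78.5 m
Calculate swept area:
  A = pi * r^2 = pi * 78.5^2
  A = 19359.28 m^2

19359.28


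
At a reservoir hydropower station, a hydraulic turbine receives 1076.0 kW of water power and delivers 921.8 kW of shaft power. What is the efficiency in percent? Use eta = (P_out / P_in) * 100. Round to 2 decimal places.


Turbine efficiency = (output power / input power) * 100
eta = (921.8 / 1076.0) * 100
eta = 85.67%

85.67


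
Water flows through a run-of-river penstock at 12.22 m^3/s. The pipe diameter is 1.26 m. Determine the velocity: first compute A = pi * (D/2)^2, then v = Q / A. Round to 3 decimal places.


Compute pipe cross-sectional area:
  A = pi * (D/2)^2 = pi * (1.26/2)^2 = 1.2469 m^2
Calculate velocity:
  v = Q / A = 12.22 / 1.2469
  v = 9.800 m/s

9.800


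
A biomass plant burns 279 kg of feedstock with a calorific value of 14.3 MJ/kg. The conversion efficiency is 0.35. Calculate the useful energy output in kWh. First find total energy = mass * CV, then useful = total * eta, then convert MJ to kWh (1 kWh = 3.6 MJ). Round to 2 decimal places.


Total energy = mass * CV = 279 * 14.3 = 3989.7 MJ
Useful energy = total * eta = 3989.7 * 0.35 = 1396.4 MJ
Convert to kWh: 1396.4 / 3.6
Useful energy = 387.89 kWh

387.89


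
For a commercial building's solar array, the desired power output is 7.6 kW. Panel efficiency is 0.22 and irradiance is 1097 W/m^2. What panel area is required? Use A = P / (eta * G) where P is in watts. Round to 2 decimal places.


Convert target power to watts: P = 7.6 * 1000 = 7600.0 W
Compute denominator: eta * G = 0.22 * 1097 = 241.34
Required area A = P / (eta * G) = 7600.0 / 241.34
A = 31.49 m^2

31.49


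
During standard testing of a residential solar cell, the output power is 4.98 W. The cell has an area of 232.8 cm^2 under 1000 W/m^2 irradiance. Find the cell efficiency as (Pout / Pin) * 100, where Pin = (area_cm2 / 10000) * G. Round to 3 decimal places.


First compute the input power:
  Pin = area_cm2 / 10000 * G = 232.8 / 10000 * 1000 = 23.28 W
Then compute efficiency:
  Efficiency = (Pout / Pin) * 100 = (4.98 / 23.28) * 100
  Efficiency = 21.392%

21.392


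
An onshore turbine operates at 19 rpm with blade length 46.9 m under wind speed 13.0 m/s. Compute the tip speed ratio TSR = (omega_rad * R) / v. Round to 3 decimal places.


Convert rotational speed to rad/s:
  omega = 19 * 2 * pi / 60 = 1.9897 rad/s
Compute tip speed:
  v_tip = omega * R = 1.9897 * 46.9 = 93.316 m/s
Tip speed ratio:
  TSR = v_tip / v_wind = 93.316 / 13.0 = 7.178

7.178


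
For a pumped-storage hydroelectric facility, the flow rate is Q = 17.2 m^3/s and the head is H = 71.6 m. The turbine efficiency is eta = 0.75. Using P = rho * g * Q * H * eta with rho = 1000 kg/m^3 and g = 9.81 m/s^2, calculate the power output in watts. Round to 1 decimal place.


Apply the hydropower formula P = rho * g * Q * H * eta
rho * g = 1000 * 9.81 = 9810.0
P = 9810.0 * 17.2 * 71.6 * 0.75
P = 9060908.4 W

9060908.4


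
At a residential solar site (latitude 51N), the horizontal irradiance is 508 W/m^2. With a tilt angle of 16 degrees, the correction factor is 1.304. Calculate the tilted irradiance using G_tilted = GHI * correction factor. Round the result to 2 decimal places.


Identify the given values:
  GHI = 508 W/m^2, tilt correction factor = 1.304
Apply the formula G_tilted = GHI * factor:
  G_tilted = 508 * 1.304
  G_tilted = 662.43 W/m^2

662.43


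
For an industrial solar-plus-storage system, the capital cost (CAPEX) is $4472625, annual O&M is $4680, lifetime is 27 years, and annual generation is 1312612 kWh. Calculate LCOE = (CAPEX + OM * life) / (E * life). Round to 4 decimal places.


Total cost = CAPEX + OM * lifetime = 4472625 + 4680 * 27 = 4472625 + 126360 = 4598985
Total generation = annual * lifetime = 1312612 * 27 = 35440524 kWh
LCOE = 4598985 / 35440524
LCOE = 0.1298 $/kWh

0.1298


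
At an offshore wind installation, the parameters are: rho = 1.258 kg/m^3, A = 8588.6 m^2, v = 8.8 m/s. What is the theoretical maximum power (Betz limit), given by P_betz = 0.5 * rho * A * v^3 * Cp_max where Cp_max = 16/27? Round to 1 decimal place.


The Betz coefficient Cp_max = 16/27 = 0.5926
v^3 = 8.8^3 = 681.472
P_betz = 0.5 * rho * A * v^3 * Cp_max
P_betz = 0.5 * 1.258 * 8588.6 * 681.472 * 0.5926
P_betz = 2181610.7 W

2181610.7


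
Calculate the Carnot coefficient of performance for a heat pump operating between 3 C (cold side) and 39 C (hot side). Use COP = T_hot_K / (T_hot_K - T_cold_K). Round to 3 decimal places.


Convert to Kelvin:
  T_hot = 39 + 273.15 = 312.15 K
  T_cold = 3 + 273.15 = 276.15 K
Apply Carnot COP formula:
  COP = T_hot_K / (T_hot_K - T_cold_K) = 312.15 / 36.0
  COP = 8.671

8.671


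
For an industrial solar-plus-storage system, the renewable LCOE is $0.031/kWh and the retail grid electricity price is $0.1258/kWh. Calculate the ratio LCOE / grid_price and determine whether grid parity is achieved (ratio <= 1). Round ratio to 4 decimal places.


Compare LCOE to grid price:
  LCOE = $0.031/kWh, Grid price = $0.1258/kWh
  Ratio = LCOE / grid_price = 0.031 / 0.1258 = 0.2464
  Grid parity achieved (ratio <= 1)? yes

0.2464


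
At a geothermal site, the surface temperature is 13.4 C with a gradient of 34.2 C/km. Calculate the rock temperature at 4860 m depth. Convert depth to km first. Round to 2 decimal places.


Convert depth to km: 4860 / 1000 = 4.86 km
Temperature increase = gradient * depth_km = 34.2 * 4.86 = 166.21 C
Temperature at depth = T_surface + delta_T = 13.4 + 166.21
T = 179.61 C

179.61


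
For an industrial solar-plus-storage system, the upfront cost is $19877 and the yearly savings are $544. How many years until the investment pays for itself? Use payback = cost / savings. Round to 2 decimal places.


Simple payback period = initial cost / annual savings
Payback = 19877 / 544
Payback = 36.54 years

36.54


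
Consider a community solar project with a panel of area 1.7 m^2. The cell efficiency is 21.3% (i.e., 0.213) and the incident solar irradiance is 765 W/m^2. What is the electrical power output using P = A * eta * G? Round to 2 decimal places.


Use the solar power formula P = A * eta * G.
Given: A = 1.7 m^2, eta = 0.213, G = 765 W/m^2
P = 1.7 * 0.213 * 765
P = 277.01 W

277.01


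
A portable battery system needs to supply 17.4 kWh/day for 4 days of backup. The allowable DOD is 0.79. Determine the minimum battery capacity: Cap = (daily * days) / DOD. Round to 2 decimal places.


Total energy needed = daily * days = 17.4 * 4 = 69.6 kWh
Account for depth of discharge:
  Cap = total_energy / DOD = 69.6 / 0.79
  Cap = 88.10 kWh

88.10


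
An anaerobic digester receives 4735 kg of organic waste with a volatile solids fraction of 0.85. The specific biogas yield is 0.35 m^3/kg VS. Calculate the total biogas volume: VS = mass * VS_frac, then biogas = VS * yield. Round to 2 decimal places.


Compute volatile solids:
  VS = mass * VS_fraction = 4735 * 0.85 = 4024.75 kg
Calculate biogas volume:
  Biogas = VS * specific_yield = 4024.75 * 0.35
  Biogas = 1408.66 m^3

1408.66


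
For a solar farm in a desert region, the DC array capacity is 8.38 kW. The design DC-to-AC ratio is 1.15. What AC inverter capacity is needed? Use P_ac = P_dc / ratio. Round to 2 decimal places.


The inverter AC capacity is determined by the DC/AC ratio.
Given: P_dc = 8.38 kW, DC/AC ratio = 1.15
P_ac = P_dc / ratio = 8.38 / 1.15
P_ac = 7.29 kW

7.29


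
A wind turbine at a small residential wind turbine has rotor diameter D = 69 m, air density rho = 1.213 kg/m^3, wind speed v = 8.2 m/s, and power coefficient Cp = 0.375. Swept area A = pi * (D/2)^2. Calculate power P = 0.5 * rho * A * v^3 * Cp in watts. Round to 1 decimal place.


Step 1 -- Compute swept area:
  A = pi * (D/2)^2 = pi * (69/2)^2 = 3739.28 m^2
Step 2 -- Apply wind power equation:
  P = 0.5 * rho * A * v^3 * Cp
  v^3 = 8.2^3 = 551.368
  P = 0.5 * 1.213 * 3739.28 * 551.368 * 0.375
  P = 468912.4 W

468912.4


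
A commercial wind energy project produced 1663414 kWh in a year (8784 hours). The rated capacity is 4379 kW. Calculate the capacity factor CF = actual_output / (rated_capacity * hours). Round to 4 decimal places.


Capacity factor = actual output / maximum possible output
Maximum possible = rated * hours = 4379 * 8784 = 38465136 kWh
CF = 1663414 / 38465136
CF = 0.0432

0.0432


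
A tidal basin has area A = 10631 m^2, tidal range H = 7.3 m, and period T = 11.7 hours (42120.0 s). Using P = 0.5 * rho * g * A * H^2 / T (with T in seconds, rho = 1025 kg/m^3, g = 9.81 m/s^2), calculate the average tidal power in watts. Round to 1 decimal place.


Convert period to seconds: T = 11.7 * 3600 = 42120.0 s
H^2 = 7.3^2 = 53.29
P = 0.5 * rho * g * A * H^2 / T
P = 0.5 * 1025 * 9.81 * 10631 * 53.29 / 42120.0
P = 67623.0 W

67623.0


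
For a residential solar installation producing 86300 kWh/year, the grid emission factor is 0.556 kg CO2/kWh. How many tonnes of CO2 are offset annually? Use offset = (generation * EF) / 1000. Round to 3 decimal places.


CO2 offset in kg = generation * emission_factor
CO2 offset = 86300 * 0.556 = 47982.8 kg
Convert to tonnes:
  CO2 offset = 47982.8 / 1000 = 47.983 tonnes

47.983


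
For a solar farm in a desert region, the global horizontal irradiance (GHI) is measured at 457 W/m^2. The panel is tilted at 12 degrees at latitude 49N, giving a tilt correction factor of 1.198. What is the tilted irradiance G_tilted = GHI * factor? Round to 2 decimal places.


Identify the given values:
  GHI = 457 W/m^2, tilt correction factor = 1.198
Apply the formula G_tilted = GHI * factor:
  G_tilted = 457 * 1.198
  G_tilted = 547.49 W/m^2

547.49


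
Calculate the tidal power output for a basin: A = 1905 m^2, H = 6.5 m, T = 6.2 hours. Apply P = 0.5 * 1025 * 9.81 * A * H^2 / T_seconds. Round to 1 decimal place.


Convert period to seconds: T = 6.2 * 3600 = 22320.0 s
H^2 = 6.5^2 = 42.25
P = 0.5 * rho * g * A * H^2 / T
P = 0.5 * 1025 * 9.81 * 1905 * 42.25 / 22320.0
P = 18129.7 W

18129.7


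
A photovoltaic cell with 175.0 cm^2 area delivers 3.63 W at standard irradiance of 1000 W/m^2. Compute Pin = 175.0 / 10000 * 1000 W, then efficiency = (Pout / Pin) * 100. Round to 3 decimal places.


First compute the input power:
  Pin = area_cm2 / 10000 * G = 175.0 / 10000 * 1000 = 17.5 W
Then compute efficiency:
  Efficiency = (Pout / Pin) * 100 = (3.63 / 17.5) * 100
  Efficiency = 20.743%

20.743


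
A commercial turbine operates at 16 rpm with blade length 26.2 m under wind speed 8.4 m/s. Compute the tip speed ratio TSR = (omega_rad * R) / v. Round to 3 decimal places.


Convert rotational speed to rad/s:
  omega = 16 * 2 * pi / 60 = 1.6755 rad/s
Compute tip speed:
  v_tip = omega * R = 1.6755 * 26.2 = 43.899 m/s
Tip speed ratio:
  TSR = v_tip / v_wind = 43.899 / 8.4 = 5.226

5.226


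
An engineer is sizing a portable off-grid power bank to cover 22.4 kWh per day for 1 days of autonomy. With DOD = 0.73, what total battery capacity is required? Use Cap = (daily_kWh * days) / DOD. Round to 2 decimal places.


Total energy needed = daily * days = 22.4 * 1 = 22.4 kWh
Account for depth of discharge:
  Cap = total_energy / DOD = 22.4 / 0.73
  Cap = 30.68 kWh

30.68


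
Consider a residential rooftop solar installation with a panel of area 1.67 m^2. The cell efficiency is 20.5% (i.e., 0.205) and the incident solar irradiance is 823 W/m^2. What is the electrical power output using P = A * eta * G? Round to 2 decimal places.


Use the solar power formula P = A * eta * G.
Given: A = 1.67 m^2, eta = 0.205, G = 823 W/m^2
P = 1.67 * 0.205 * 823
P = 281.75 W

281.75


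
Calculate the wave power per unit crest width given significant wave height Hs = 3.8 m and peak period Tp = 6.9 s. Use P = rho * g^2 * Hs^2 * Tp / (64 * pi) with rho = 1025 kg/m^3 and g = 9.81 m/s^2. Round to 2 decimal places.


Apply wave power formula:
  g^2 = 9.81^2 = 96.2361
  Hs^2 = 3.8^2 = 14.44
  Numerator = rho * g^2 * Hs^2 * Tp = 1025 * 96.2361 * 14.44 * 6.9 = 9828294.56
  Denominator = 64 * pi = 201.0619
  P = 9828294.56 / 201.0619 = 48881.93 W/m

48881.93


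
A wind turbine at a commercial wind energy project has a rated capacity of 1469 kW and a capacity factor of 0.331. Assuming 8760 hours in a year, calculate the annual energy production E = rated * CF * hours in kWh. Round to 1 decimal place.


Annual energy = rated_kW * capacity_factor * hours_per_year
Given: P_rated = 1469 kW, CF = 0.331, hours = 8760
E = 1469 * 0.331 * 8760
E = 4259453.6 kWh

4259453.6


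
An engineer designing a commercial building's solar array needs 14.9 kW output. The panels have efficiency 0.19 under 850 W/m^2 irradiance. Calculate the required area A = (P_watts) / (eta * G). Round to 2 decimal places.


Convert target power to watts: P = 14.9 * 1000 = 14900.0 W
Compute denominator: eta * G = 0.19 * 850 = 161.5
Required area A = P / (eta * G) = 14900.0 / 161.5
A = 92.26 m^2

92.26


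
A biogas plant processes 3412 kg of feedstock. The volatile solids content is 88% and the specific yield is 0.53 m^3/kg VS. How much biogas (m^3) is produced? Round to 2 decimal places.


Compute volatile solids:
  VS = mass * VS_fraction = 3412 * 0.88 = 3002.56 kg
Calculate biogas volume:
  Biogas = VS * specific_yield = 3002.56 * 0.53
  Biogas = 1591.36 m^3

1591.36


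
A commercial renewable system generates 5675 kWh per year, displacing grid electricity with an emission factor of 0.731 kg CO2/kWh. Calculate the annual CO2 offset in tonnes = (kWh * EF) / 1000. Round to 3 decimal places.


CO2 offset in kg = generation * emission_factor
CO2 offset = 5675 * 0.731 = 4148.43 kg
Convert to tonnes:
  CO2 offset = 4148.43 / 1000 = 4.148 tonnes

4.148


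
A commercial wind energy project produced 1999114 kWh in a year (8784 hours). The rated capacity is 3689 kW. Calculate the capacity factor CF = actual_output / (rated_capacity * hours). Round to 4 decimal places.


Capacity factor = actual output / maximum possible output
Maximum possible = rated * hours = 3689 * 8784 = 32404176 kWh
CF = 1999114 / 32404176
CF = 0.0617

0.0617


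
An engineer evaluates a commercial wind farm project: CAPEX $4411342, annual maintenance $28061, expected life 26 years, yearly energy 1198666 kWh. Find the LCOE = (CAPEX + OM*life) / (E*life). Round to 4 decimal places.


Total cost = CAPEX + OM * lifetime = 4411342 + 28061 * 26 = 4411342 + 729586 = 5140928
Total generation = annual * lifetime = 1198666 * 26 = 31165316 kWh
LCOE = 5140928 / 31165316
LCOE = 0.1650 $/kWh

0.1650


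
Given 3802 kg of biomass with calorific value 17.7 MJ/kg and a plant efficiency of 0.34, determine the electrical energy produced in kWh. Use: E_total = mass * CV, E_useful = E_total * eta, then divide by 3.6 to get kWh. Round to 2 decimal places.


Total energy = mass * CV = 3802 * 17.7 = 67295.4 MJ
Useful energy = total * eta = 67295.4 * 0.34 = 22880.44 MJ
Convert to kWh: 22880.44 / 3.6
Useful energy = 6355.68 kWh

6355.68


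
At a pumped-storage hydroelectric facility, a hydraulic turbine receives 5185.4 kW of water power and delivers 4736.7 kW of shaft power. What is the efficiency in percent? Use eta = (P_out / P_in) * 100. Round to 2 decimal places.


Turbine efficiency = (output power / input power) * 100
eta = (4736.7 / 5185.4) * 100
eta = 91.35%

91.35


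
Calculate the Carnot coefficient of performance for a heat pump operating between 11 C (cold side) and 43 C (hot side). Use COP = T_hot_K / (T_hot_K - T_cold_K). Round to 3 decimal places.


Convert to Kelvin:
  T_hot = 43 + 273.15 = 316.15 K
  T_cold = 11 + 273.15 = 284.15 K
Apply Carnot COP formula:
  COP = T_hot_K / (T_hot_K - T_cold_K) = 316.15 / 32.0
  COP = 9.880

9.880


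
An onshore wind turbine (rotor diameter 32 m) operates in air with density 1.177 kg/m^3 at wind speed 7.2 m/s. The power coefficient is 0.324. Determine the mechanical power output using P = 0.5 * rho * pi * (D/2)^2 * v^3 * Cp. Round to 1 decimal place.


Step 1 -- Compute swept area:
  A = pi * (D/2)^2 = pi * (32/2)^2 = 804.25 m^2
Step 2 -- Apply wind power equation:
  P = 0.5 * rho * A * v^3 * Cp
  v^3 = 7.2^3 = 373.248
  P = 0.5 * 1.177 * 804.25 * 373.248 * 0.324
  P = 57237.3 W

57237.3


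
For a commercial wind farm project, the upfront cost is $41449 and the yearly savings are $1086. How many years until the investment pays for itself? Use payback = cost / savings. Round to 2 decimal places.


Simple payback period = initial cost / annual savings
Payback = 41449 / 1086
Payback = 38.17 years

38.17


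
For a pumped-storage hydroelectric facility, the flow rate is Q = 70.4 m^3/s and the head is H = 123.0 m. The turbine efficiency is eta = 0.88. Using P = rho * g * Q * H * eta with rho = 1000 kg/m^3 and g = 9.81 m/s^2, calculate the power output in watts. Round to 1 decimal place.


Apply the hydropower formula P = rho * g * Q * H * eta
rho * g = 1000 * 9.81 = 9810.0
P = 9810.0 * 70.4 * 123.0 * 0.88
P = 74753141.8 W

74753141.8


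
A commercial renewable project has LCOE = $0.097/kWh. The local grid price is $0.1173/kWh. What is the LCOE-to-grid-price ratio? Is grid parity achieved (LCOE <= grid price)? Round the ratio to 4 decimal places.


Compare LCOE to grid price:
  LCOE = $0.097/kWh, Grid price = $0.1173/kWh
  Ratio = LCOE / grid_price = 0.097 / 0.1173 = 0.8269
  Grid parity achieved (ratio <= 1)? yes

0.8269


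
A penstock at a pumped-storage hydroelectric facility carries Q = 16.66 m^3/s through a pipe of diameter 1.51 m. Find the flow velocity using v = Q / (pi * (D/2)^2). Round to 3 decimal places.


Compute pipe cross-sectional area:
  A = pi * (D/2)^2 = pi * (1.51/2)^2 = 1.7908 m^2
Calculate velocity:
  v = Q / A = 16.66 / 1.7908
  v = 9.303 m/s

9.303


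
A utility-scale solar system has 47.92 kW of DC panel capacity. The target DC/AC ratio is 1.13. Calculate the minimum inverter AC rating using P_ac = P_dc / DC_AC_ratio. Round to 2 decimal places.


The inverter AC capacity is determined by the DC/AC ratio.
Given: P_dc = 47.92 kW, DC/AC ratio = 1.13
P_ac = P_dc / ratio = 47.92 / 1.13
P_ac = 42.41 kW

42.41


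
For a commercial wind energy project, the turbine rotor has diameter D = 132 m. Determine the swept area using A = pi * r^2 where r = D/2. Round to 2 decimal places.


Compute the rotor radius:
  r = D / 2 = 132 / 2 = 66.0 m
Calculate swept area:
  A = pi * r^2 = pi * 66.0^2
  A = 13684.78 m^2

13684.78


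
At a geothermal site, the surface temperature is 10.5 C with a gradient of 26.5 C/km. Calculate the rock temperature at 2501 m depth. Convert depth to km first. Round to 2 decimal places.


Convert depth to km: 2501 / 1000 = 2.501 km
Temperature increase = gradient * depth_km = 26.5 * 2.501 = 66.28 C
Temperature at depth = T_surface + delta_T = 10.5 + 66.28
T = 76.78 C

76.78


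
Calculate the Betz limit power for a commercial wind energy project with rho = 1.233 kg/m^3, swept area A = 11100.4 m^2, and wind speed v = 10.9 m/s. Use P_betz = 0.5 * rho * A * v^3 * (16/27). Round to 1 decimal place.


The Betz coefficient Cp_max = 16/27 = 0.5926
v^3 = 10.9^3 = 1295.029
P_betz = 0.5 * rho * A * v^3 * Cp_max
P_betz = 0.5 * 1.233 * 11100.4 * 1295.029 * 0.5926
P_betz = 5251790.8 W

5251790.8


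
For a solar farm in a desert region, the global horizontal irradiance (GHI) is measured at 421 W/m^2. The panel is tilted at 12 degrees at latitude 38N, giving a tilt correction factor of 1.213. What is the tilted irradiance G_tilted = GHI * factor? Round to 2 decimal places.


Identify the given values:
  GHI = 421 W/m^2, tilt correction factor = 1.213
Apply the formula G_tilted = GHI * factor:
  G_tilted = 421 * 1.213
  G_tilted = 510.67 W/m^2

510.67


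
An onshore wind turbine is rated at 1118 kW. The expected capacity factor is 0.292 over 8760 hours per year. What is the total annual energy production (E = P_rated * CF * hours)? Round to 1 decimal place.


Annual energy = rated_kW * capacity_factor * hours_per_year
Given: P_rated = 1118 kW, CF = 0.292, hours = 8760
E = 1118 * 0.292 * 8760
E = 2859754.6 kWh

2859754.6


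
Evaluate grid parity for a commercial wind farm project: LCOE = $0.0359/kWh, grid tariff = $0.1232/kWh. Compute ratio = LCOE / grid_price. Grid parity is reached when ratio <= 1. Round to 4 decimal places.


Compare LCOE to grid price:
  LCOE = $0.0359/kWh, Grid price = $0.1232/kWh
  Ratio = LCOE / grid_price = 0.0359 / 0.1232 = 0.2914
  Grid parity achieved (ratio <= 1)? yes

0.2914


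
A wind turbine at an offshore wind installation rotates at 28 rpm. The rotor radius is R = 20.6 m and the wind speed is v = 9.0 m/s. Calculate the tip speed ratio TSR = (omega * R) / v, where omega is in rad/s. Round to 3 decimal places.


Convert rotational speed to rad/s:
  omega = 28 * 2 * pi / 60 = 2.9322 rad/s
Compute tip speed:
  v_tip = omega * R = 2.9322 * 20.6 = 60.402 m/s
Tip speed ratio:
  TSR = v_tip / v_wind = 60.402 / 9.0 = 6.711

6.711


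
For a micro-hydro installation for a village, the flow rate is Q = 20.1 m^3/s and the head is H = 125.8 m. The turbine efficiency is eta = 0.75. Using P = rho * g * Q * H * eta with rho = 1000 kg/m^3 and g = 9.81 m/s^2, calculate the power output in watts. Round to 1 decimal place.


Apply the hydropower formula P = rho * g * Q * H * eta
rho * g = 1000 * 9.81 = 9810.0
P = 9810.0 * 20.1 * 125.8 * 0.75
P = 18604027.4 W

18604027.4


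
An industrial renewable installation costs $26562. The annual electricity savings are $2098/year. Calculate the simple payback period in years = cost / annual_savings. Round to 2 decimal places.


Simple payback period = initial cost / annual savings
Payback = 26562 / 2098
Payback = 12.66 years

12.66


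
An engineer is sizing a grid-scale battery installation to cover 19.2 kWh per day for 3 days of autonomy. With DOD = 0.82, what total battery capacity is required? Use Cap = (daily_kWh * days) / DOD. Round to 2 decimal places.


Total energy needed = daily * days = 19.2 * 3 = 57.6 kWh
Account for depth of discharge:
  Cap = total_energy / DOD = 57.6 / 0.82
  Cap = 70.24 kWh

70.24


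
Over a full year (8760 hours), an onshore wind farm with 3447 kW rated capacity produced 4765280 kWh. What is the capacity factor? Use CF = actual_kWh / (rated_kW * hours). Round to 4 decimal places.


Capacity factor = actual output / maximum possible output
Maximum possible = rated * hours = 3447 * 8760 = 30195720 kWh
CF = 4765280 / 30195720
CF = 0.1578

0.1578


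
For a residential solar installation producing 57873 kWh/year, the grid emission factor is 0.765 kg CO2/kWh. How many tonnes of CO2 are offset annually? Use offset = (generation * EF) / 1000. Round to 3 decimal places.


CO2 offset in kg = generation * emission_factor
CO2 offset = 57873 * 0.765 = 44272.85 kg
Convert to tonnes:
  CO2 offset = 44272.85 / 1000 = 44.273 tonnes

44.273


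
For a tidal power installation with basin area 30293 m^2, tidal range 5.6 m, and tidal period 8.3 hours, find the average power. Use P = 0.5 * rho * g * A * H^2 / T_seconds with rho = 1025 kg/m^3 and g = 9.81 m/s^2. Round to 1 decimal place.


Convert period to seconds: T = 8.3 * 3600 = 29880.0 s
H^2 = 5.6^2 = 31.36
P = 0.5 * rho * g * A * H^2 / T
P = 0.5 * 1025 * 9.81 * 30293 * 31.36 / 29880.0
P = 159845.6 W

159845.6


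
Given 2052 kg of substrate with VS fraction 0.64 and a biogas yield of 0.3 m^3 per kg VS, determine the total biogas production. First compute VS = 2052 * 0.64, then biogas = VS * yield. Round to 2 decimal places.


Compute volatile solids:
  VS = mass * VS_fraction = 2052 * 0.64 = 1313.28 kg
Calculate biogas volume:
  Biogas = VS * specific_yield = 1313.28 * 0.3
  Biogas = 393.98 m^3

393.98


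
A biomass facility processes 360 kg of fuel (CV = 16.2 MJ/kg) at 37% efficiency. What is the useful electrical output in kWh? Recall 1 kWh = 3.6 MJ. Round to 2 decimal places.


Total energy = mass * CV = 360 * 16.2 = 5832.0 MJ
Useful energy = total * eta = 5832.0 * 0.37 = 2157.84 MJ
Convert to kWh: 2157.84 / 3.6
Useful energy = 599.40 kWh

599.40


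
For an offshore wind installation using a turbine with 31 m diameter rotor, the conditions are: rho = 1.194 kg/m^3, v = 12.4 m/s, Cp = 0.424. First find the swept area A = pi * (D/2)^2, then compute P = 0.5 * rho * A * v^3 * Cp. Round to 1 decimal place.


Step 1 -- Compute swept area:
  A = pi * (D/2)^2 = pi * (31/2)^2 = 754.77 m^2
Step 2 -- Apply wind power equation:
  P = 0.5 * rho * A * v^3 * Cp
  v^3 = 12.4^3 = 1906.624
  P = 0.5 * 1.194 * 754.77 * 1906.624 * 0.424
  P = 364265.9 W

364265.9


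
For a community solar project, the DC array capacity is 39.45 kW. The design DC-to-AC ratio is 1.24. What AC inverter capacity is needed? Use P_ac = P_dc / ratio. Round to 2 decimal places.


The inverter AC capacity is determined by the DC/AC ratio.
Given: P_dc = 39.45 kW, DC/AC ratio = 1.24
P_ac = P_dc / ratio = 39.45 / 1.24
P_ac = 31.81 kW

31.81


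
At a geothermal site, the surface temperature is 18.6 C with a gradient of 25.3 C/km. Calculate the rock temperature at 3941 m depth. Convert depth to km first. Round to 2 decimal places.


Convert depth to km: 3941 / 1000 = 3.941 km
Temperature increase = gradient * depth_km = 25.3 * 3.941 = 99.71 C
Temperature at depth = T_surface + delta_T = 18.6 + 99.71
T = 118.31 C

118.31


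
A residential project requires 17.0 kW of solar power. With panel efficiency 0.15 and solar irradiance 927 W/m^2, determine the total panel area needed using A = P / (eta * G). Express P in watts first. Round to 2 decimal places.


Convert target power to watts: P = 17.0 * 1000 = 17000.0 W
Compute denominator: eta * G = 0.15 * 927 = 139.05
Required area A = P / (eta * G) = 17000.0 / 139.05
A = 122.26 m^2

122.26
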